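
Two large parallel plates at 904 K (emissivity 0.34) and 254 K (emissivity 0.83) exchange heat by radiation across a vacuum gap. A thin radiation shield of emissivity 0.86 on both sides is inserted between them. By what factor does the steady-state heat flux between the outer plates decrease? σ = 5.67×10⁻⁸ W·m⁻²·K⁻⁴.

factor ≈ 1.42

Without shield: q₀ = σΔ(T⁴)/(1/ε₁+1/ε₂−1) with denominator 3.146.
With shield the two gaps are in series; the resistances add: (1/ε₁+1/ε_s−1)+(1/ε_s+1/ε₂−1) = 3.104+1.368 = 4.472.
Heat-flux ratio q₀/q = 4.472/3.146.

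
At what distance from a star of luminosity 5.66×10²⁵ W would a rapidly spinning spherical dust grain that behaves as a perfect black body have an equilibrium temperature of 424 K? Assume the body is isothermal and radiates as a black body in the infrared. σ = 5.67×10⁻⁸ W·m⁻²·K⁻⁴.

d ≈ 2.48×10¹⁰ m

For an isothermal black-emitting sphere, (1−a)S·πr² = σ·4πr²·T⁴ ⇒ S = 4σT⁴/(1−a).
S = 4·5.67×10⁻⁸·(424)⁴/1.00 = 7330 W/m².
Flux falls as S = L/(4πd²), so d = √(L/(4πS)) = √(5.66×10²⁵/(4π·7330)).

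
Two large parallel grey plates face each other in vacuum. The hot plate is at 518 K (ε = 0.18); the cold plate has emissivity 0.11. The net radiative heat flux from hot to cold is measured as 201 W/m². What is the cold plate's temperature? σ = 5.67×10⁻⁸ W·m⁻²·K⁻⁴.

T₂ ≈ 392 K

q = σ(T₁⁴ − T₂⁴)/(1/ε₁ + 1/ε₂ − 1); denominator = 13.65.
T₂⁴ = T₁⁴ − q·(1/ε₁+1/ε₂−1)/σ = 7.200×10¹⁰ − 201·13.65/5.67×10⁻⁸
    = 2.362×10¹⁰ K⁴.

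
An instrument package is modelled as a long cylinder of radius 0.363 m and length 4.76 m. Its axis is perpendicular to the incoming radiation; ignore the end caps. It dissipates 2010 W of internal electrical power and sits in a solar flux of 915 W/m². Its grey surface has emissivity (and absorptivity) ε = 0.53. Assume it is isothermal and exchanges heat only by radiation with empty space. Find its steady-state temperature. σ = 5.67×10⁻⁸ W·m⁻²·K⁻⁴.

T ≈ 326 K

At steady state, absorbed solar power + internal power = radiated power.
Absorbed: α·S·A_cross = 0.53·915·3.456 = 1676 W (cross-section 2rL).
Total input = 1676 + 2010 = 3686 W.
Radiated: εσ·A_surf·T⁴ with A_surf = 2πrL = 10.86 m².
T⁴ = 3686/(0.53·5.67×10⁻⁸·10.86) = 1.130×10¹⁰ K⁴.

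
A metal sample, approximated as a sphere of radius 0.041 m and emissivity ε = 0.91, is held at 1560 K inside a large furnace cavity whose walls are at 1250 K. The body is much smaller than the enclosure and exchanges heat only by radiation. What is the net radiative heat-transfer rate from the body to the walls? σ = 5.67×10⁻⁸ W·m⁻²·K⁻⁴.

For a small grey body in a large enclosure: P_net = εσA(T_body⁴ − T_wall⁴).
A = 4πr² = 0.02112 m²; T_body⁴ − T_wall⁴ = 5.922×10¹² − 2.441×10¹² = 3.481×10¹² K⁴.
|P_net| = 0.91·5.67×10⁻⁸·0.02112·3.481×10¹².

P_net ≈ 3790 W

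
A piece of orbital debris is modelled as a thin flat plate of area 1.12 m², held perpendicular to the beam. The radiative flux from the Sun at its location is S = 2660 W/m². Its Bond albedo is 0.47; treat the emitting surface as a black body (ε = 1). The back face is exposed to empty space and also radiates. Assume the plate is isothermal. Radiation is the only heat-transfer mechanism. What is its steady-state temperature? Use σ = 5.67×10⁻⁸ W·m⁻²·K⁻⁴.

T ≈ 334 K

At equilibrium, absorbed power = emitted power.
Absorbing cross-section = A = 1.120 m²; emitting surface = 2A = 2.240 m² (ratio 2).
(1−a)S·A_cross = εσ·A_surf·T⁴  ⇒  T⁴ = (1−a)S/(2σ).
T⁴ = 0.530·2660/(2·5.67×10⁻⁸) = 1.243×10¹⁰ K⁴.
T = (1.243×10¹⁰)^(1/4).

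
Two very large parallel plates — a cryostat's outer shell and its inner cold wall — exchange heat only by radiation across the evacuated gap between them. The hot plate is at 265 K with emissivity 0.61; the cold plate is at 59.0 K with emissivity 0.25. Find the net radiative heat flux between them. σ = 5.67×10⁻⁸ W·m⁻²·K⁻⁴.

q ≈ 60.1 W/m²

For two infinite grey parallel plates, q = σ(T₁⁴ − T₂⁴)/(1/ε₁ + 1/ε₂ − 1).
T₁⁴ − T₂⁴ = 4.932×10⁹ − 1.212×10⁷ = 4.919×10⁹ K⁴.
1/ε₁ + 1/ε₂ − 1 = 1.639 + 4.000 − 1 = 4.639.
q = 5.67×10⁻⁸ × 4.919×10⁹ / 4.639.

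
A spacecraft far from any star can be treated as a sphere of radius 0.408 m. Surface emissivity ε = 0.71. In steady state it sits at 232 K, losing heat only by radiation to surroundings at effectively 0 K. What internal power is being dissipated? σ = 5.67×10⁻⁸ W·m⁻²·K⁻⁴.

P ≈ 244 W

Steady state: P = εσA T⁴.
A = 4πr² = 2.092 m²; T⁴ = (232)⁴ = 2.897×10⁹ K⁴.
P = 0.71 × 5.67×10⁻⁸ × 2.092 × 2.897×10⁹.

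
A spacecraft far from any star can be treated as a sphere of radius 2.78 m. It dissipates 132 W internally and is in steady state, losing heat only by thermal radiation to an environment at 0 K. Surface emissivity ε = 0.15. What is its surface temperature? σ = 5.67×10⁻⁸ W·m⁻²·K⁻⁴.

Steady state: internal power = radiated power, P = εσA T⁴.
Radiating area A = 4πr² = 97.12 m².
T⁴ = P/(εσA) = 132/(0.15·5.67×10⁻⁸·97.12) = 1.598×10⁸ K⁴.
T = (1.598×10⁸)^(1/4).

T ≈ 112 K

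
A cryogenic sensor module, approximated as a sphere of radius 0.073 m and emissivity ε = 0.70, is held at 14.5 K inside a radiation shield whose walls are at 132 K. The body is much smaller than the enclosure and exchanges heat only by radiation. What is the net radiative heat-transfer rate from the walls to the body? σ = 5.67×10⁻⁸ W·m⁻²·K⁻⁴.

P_net ≈ 0.807 W

For a small grey body in a large enclosure: P_net = εσA(T_body⁴ − T_wall⁴).
A = 4πr² = 0.06697 m²; T_body⁴ − T_wall⁴ = 44210 − 3.036×10⁸ = -3.036×10⁸ K⁴.
|P_net| = 0.70·5.67×10⁻⁸·0.06697·3.036×10⁸.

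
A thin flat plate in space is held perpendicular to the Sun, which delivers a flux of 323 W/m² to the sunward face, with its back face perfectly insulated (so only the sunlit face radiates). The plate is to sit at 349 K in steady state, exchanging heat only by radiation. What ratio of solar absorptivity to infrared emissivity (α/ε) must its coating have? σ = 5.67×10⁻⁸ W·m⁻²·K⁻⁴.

α/ε ≈ 2.60

Balance: αS·A = εσ·1A·T⁴ ⇒ α/ε = σT⁴/S.
α/ε = 5.67×10⁻⁸·(349)⁴/323 = 5.67×10⁻⁸·1.484×10¹⁰/323.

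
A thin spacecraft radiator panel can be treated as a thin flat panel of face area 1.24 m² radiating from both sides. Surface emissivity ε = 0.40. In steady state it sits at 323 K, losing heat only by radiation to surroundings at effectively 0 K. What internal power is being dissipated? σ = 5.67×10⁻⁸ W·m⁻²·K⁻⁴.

Steady state: P = εσA T⁴.
A = 2·1.24 = 2.480 m²; T⁴ = (323)⁴ = 1.088×10¹⁰ K⁴.
P = 0.40 × 5.67×10⁻⁸ × 2.480 × 1.088×10¹⁰.

P ≈ 612 W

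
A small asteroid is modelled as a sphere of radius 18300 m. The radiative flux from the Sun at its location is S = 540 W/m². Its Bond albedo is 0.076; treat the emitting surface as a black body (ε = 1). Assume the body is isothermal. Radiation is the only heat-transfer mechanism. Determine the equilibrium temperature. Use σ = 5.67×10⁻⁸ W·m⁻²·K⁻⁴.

At equilibrium, absorbed power = emitted power.
Absorbing cross-section = πr² = 1.052×10⁹ m²; emitting surface = 4πr² = 4.208×10⁹ m² (ratio 4).
(1−a)S·A_cross = εσ·A_surf·T⁴  ⇒  T⁴ = (1−a)S/(4σ).
T⁴ = 0.924·540/(4·5.67×10⁻⁸) = 2.200×10⁹ K⁴.
T = (2.200×10⁹)^(1/4).

T ≈ 217 K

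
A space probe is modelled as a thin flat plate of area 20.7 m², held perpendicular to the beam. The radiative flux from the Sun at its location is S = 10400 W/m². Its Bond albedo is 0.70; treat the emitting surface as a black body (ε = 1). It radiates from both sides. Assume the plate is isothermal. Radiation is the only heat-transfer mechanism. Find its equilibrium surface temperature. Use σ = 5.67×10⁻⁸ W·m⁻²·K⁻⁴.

T ≈ 407 K

At equilibrium, absorbed power = emitted power.
Absorbing cross-section = A = 20.70 m²; emitting surface = 2A = 41.40 m² (ratio 2).
(1−a)S·A_cross = εσ·A_surf·T⁴  ⇒  T⁴ = (1−a)S/(2σ).
T⁴ = 0.300·10400/(2·5.67×10⁻⁸) = 2.751×10¹⁰ K⁴.
T = (2.751×10¹⁰)^(1/4).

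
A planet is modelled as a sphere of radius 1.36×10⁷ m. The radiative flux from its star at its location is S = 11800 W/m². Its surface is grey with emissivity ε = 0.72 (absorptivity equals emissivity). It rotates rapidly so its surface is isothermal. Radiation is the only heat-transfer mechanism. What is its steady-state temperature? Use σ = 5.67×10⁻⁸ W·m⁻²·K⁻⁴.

At equilibrium, absorbed power = emitted power.
Absorbing cross-section = πr² = 5.811×10¹⁴ m²; emitting surface = 4πr² = 2.324×10¹⁵ m² (ratio 4).
εS·A_cross = εσ·A_surf·T⁴  ⇒  T⁴ = S/(4σ)   (ε cancels).
T⁴ = 11800/(4·5.67×10⁻⁸) = 5.203×10¹⁰ K⁴.
T = (5.203×10¹⁰)^(1/4).

T ≈ 478 K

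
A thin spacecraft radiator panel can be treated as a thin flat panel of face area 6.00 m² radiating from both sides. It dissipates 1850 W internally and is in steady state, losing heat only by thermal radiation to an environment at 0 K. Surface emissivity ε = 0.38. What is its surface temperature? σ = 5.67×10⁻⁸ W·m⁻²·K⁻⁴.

T ≈ 291 K

Steady state: internal power = radiated power, P = εσA T⁴.
Radiating area A = 2·6.00 = 12.00 m².
T⁴ = P/(εσA) = 1850/(0.38·5.67×10⁻⁸·12.00) = 7.155×10⁹ K⁴.
T = (7.155×10⁹)^(1/4).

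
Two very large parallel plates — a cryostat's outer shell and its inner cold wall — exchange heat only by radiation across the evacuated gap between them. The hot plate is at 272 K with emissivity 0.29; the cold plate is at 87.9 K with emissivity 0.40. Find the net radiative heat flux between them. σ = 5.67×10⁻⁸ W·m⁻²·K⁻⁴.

q ≈ 62.0 W/m²

For two infinite grey parallel plates, q = σ(T₁⁴ − T₂⁴)/(1/ε₁ + 1/ε₂ − 1).
T₁⁴ − T₂⁴ = 5.474×10⁹ − 5.970×10⁷ = 5.414×10⁹ K⁴.
1/ε₁ + 1/ε₂ − 1 = 3.448 + 2.500 − 1 = 4.948.
q = 5.67×10⁻⁸ × 5.414×10⁹ / 4.948.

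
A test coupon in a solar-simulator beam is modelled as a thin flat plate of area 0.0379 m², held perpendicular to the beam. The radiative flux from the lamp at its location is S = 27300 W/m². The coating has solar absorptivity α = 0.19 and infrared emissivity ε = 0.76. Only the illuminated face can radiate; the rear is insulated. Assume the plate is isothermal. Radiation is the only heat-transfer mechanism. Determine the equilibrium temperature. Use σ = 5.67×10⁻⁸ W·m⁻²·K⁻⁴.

At equilibrium, absorbed power = emitted power.
Absorbing cross-section = A = 0.03790 m²; emitting surface = A = 0.03790 m² (ratio 1).
αS·A_cross = εσ·A_surf·T⁴  ⇒  T⁴ = αS/(ε·1σ).
T⁴ = 0.190·27300/(0.76·1·5.67×10⁻⁸) = 1.204×10¹¹ K⁴.
T = (1.204×10¹¹)^(1/4).

T ≈ 589 K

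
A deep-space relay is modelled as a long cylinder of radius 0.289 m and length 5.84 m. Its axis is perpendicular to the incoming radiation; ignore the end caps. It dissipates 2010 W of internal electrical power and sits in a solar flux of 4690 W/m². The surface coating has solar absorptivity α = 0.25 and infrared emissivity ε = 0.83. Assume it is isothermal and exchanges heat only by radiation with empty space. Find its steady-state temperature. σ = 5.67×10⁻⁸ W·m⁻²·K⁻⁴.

At steady state, absorbed solar power + internal power = radiated power.
Absorbed: α·S·A_cross = 0.25·4690·3.376 = 3958 W (cross-section 2rL).
Total input = 3958 + 2010 = 5968 W.
Radiated: εσ·A_surf·T⁴ with A_surf = 2πrL = 10.60 m².
T⁴ = 5968/(0.83·5.67×10⁻⁸·10.60) = 1.196×10¹⁰ K⁴.

T ≈ 331 K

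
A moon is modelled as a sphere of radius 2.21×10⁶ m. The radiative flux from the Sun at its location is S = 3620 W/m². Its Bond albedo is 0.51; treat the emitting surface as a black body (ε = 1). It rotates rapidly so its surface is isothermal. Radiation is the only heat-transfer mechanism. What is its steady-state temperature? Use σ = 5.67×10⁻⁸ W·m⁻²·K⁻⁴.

At equilibrium, absorbed power = emitted power.
Absorbing cross-section = πr² = 1.534×10¹³ m²; emitting surface = 4πr² = 6.138×10¹³ m² (ratio 4).
(1−a)S·A_cross = εσ·A_surf·T⁴  ⇒  T⁴ = (1−a)S/(4σ).
T⁴ = 0.490·3620/(4·5.67×10⁻⁸) = 7.821×10⁹ K⁴.
T = (7.821×10⁹)^(1/4).

T ≈ 297 K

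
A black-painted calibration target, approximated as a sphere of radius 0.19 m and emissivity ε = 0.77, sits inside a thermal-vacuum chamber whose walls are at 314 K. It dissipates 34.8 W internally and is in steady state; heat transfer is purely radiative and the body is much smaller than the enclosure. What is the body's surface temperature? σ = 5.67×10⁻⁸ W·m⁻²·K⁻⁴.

T ≈ 327 K

For a small grey body in a large enclosure, net radiated power = εσA(T⁴ − T_w⁴).
Steady state: P = εσA(T⁴ − T_w⁴) with A = 4πr² = 0.4536 m².
T⁴ = P/(εσA) + T_w⁴ = 34.8/(0.77·5.67×10⁻⁸·0.4536) + (314)⁴
    = 1.757×10⁹ + 9.721×10⁹ = 1.148×10¹⁰ K⁴.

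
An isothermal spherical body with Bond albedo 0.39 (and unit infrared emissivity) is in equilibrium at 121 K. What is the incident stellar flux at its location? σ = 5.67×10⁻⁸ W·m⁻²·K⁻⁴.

(1−a)S·πr² = σ·4πr²·T⁴ ⇒ S = 4σT⁴/(1−a).
S = 4·5.67×10⁻⁸·2.144×10⁸/0.610.

S ≈ 79.7 W/m²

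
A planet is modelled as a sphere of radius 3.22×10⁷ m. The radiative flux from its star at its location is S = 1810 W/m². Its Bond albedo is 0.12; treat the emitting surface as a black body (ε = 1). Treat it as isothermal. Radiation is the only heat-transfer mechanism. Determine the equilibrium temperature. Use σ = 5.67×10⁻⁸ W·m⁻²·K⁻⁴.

T ≈ 289 K

At equilibrium, absorbed power = emitted power.
Absorbing cross-section = πr² = 3.257×10¹⁵ m²; emitting surface = 4πr² = 1.303×10¹⁶ m² (ratio 4).
(1−a)S·A_cross = εσ·A_surf·T⁴  ⇒  T⁴ = (1−a)S/(4σ).
T⁴ = 0.880·1810/(4·5.67×10⁻⁸) = 7.023×10⁹ K⁴.
T = (7.023×10⁹)^(1/4).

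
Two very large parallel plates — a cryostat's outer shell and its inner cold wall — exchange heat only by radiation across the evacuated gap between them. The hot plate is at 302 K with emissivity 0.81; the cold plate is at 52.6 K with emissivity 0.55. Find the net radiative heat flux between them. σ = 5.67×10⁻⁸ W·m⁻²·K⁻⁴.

For two infinite grey parallel plates, q = σ(T₁⁴ − T₂⁴)/(1/ε₁ + 1/ε₂ − 1).
T₁⁴ − T₂⁴ = 8.318×10⁹ − 7.655×10⁶ = 8.311×10⁹ K⁴.
1/ε₁ + 1/ε₂ − 1 = 1.235 + 1.818 − 1 = 2.053.
q = 5.67×10⁻⁸ × 8.311×10⁹ / 2.053.

q ≈ 230 W/m²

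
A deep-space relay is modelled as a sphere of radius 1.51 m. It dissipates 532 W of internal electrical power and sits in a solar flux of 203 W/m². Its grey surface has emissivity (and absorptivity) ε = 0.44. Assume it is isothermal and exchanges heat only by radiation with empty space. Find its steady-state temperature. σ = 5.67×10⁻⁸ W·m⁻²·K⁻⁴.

At steady state, absorbed solar power + internal power = radiated power.
Absorbed: α·S·A_cross = 0.44·203·7.163 = 639.8 W (cross-section πr²).
Total input = 639.8 + 532 = 1172 W.
Radiated: εσ·A_surf·T⁴ with A_surf = 4πr² = 28.65 m².
T⁴ = 1172/(0.44·5.67×10⁻⁸·28.65) = 1.639×10⁹ K⁴.

T ≈ 201 K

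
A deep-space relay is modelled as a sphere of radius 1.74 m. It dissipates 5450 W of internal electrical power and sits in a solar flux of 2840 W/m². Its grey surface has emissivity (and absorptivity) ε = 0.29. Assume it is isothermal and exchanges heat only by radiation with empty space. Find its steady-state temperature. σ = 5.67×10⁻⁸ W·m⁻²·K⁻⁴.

At steady state, absorbed solar power + internal power = radiated power.
Absorbed: α·S·A_cross = 0.29·2840·9.511 = 7834 W (cross-section πr²).
Total input = 7834 + 5450 = 13280 W.
Radiated: εσ·A_surf·T⁴ with A_surf = 4πr² = 38.05 m².
T⁴ = 13280/(0.29·5.67×10⁻⁸·38.05) = 2.123×10¹⁰ K⁴.

T ≈ 382 K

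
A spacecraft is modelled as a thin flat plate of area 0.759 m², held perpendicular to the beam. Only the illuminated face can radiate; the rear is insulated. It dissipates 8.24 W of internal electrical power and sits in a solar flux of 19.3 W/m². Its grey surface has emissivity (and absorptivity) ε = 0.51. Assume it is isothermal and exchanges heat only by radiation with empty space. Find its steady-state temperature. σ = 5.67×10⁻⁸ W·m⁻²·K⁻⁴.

At steady state, absorbed solar power + internal power = radiated power.
Absorbed: α·S·A_cross = 0.51·19.3·0.7590 = 7.471 W (cross-section A).
Total input = 7.471 + 8.24 = 15.71 W.
Radiated: εσ·A_surf·T⁴ with A_surf = A = 0.7590 m².
T⁴ = 15.71/(0.51·5.67×10⁻⁸·0.7590) = 7.158×10⁸ K⁴.

T ≈ 164 K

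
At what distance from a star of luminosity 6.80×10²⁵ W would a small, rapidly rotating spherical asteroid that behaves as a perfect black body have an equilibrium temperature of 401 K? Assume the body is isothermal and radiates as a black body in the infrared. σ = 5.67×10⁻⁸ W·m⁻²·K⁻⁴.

d ≈ 3.04×10¹⁰ m

For an isothermal black-emitting sphere, (1−a)S·πr² = σ·4πr²·T⁴ ⇒ S = 4σT⁴/(1−a).
S = 4·5.67×10⁻⁸·(401)⁴/1.00 = 5864 W/m².
Flux falls as S = L/(4πd²), so d = √(L/(4πS)) = √(6.80×10²⁵/(4π·5864)).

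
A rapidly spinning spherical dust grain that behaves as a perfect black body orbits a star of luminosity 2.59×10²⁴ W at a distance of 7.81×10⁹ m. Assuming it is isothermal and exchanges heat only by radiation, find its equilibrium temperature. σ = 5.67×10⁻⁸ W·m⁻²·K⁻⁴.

First find the stellar flux at distance d: S = L/(4πd²) = 2.59×10²⁴/(4π·(7.81×10⁹)²) = 3379 W/m².
For an isothermal sphere, absorbed (1−a)S·πr² = emitted σ·4πr²·T⁴, so T⁴ = (1−a)S/(4σ).
T⁴ = 1.00·3379/(4·5.67×10⁻⁸) = 1.490×10¹⁰ K⁴.

T ≈ 349 K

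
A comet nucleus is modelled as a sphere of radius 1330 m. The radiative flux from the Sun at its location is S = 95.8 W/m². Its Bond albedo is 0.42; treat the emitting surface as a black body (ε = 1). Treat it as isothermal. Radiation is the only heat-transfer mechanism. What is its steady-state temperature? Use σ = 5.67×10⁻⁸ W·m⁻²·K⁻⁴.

T ≈ 125 K

At equilibrium, absorbed power = emitted power.
Absorbing cross-section = πr² = 5.557×10⁶ m²; emitting surface = 4πr² = 2.223×10⁷ m² (ratio 4).
(1−a)S·A_cross = εσ·A_surf·T⁴  ⇒  T⁴ = (1−a)S/(4σ).
T⁴ = 0.580·95.8/(4·5.67×10⁻⁸) = 2.450×10⁸ K⁴.
T = (2.450×10⁸)^(1/4).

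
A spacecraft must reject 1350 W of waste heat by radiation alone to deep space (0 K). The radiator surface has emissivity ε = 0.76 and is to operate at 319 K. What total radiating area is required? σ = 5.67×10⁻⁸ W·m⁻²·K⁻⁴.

P = εσA T⁴ ⇒ A = P/(εσT⁴).
T⁴ = 1.036×10¹⁰ K⁴.
A = 1350/(0.76 × 5.67×10⁻⁸ × 1.036×10¹⁰).

A ≈ 3.03 m²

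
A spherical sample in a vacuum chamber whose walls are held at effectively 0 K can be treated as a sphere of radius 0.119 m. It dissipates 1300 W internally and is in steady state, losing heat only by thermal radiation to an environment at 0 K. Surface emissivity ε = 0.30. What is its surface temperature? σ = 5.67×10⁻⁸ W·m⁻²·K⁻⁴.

T ≈ 810 K

Steady state: internal power = radiated power, P = εσA T⁴.
Radiating area A = 4πr² = 0.1780 m².
T⁴ = P/(εσA) = 1300/(0.30·5.67×10⁻⁸·0.1780) = 4.295×10¹¹ K⁴.
T = (4.295×10¹¹)^(1/4).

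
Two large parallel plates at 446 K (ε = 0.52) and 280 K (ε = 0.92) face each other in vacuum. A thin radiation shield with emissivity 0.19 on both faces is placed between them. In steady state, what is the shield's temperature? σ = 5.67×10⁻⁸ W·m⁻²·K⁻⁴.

T_s ≈ 384 K

In steady state the net flux on the hot side equals that on the cold side.
σ(T₁⁴−T_s⁴)/D₁ = σ(T_s⁴−T₂⁴)/D₂, with D₁ = 1/ε₁+1/ε_s−1 = 6.186, D₂ = 1/ε_s+1/ε₂−1 = 5.350.
Solve for T_s⁴: T_s⁴ = (D₂·T₁⁴ + D₁·T₂⁴)/(D₁+D₂) = 2.165×10¹⁰ K⁴.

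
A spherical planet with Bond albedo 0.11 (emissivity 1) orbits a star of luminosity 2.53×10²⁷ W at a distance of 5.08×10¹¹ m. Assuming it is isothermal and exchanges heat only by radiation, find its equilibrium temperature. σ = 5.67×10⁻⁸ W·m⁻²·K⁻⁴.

First find the stellar flux at distance d: S = L/(4πd²) = 2.53×10²⁷/(4π·(5.08×10¹¹)²) = 780.2 W/m².
For an isothermal sphere, absorbed (1−a)S·πr² = emitted σ·4πr²·T⁴, so T⁴ = (1−a)S/(4σ).
T⁴ = 0.890·780.2/(4·5.67×10⁻⁸) = 3.061×10⁹ K⁴.

T ≈ 235 K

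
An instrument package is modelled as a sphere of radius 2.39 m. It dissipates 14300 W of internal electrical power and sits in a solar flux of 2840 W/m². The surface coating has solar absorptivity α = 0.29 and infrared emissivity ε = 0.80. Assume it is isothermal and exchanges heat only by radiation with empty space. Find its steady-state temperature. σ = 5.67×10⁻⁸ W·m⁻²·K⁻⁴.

At steady state, absorbed solar power + internal power = radiated power.
Absorbed: α·S·A_cross = 0.29·2840·17.95 = 14780 W (cross-section πr²).
Total input = 14780 + 14300 = 29080 W.
Radiated: εσ·A_surf·T⁴ with A_surf = 4πr² = 71.78 m².
T⁴ = 29080/(0.80·5.67×10⁻⁸·71.78) = 8.931×10⁹ K⁴.

T ≈ 307 K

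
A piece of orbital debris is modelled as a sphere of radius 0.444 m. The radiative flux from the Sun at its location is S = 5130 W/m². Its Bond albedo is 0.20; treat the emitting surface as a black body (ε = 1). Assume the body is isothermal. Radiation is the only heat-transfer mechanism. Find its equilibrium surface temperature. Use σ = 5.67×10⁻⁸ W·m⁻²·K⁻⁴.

At equilibrium, absorbed power = emitted power.
Absorbing cross-section = πr² = 0.6193 m²; emitting surface = 4πr² = 2.477 m² (ratio 4).
(1−a)S·A_cross = εσ·A_surf·T⁴  ⇒  T⁴ = (1−a)S/(4σ).
T⁴ = 0.800·5130/(4·5.67×10⁻⁸) = 1.810×10¹⁰ K⁴.
T = (1.810×10¹⁰)^(1/4).

T ≈ 367 K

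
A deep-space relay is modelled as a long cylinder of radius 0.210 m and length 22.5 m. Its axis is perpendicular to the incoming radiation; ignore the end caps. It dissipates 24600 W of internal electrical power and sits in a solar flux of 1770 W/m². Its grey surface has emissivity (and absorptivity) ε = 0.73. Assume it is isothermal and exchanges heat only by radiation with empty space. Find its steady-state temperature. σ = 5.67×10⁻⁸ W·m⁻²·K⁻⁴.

At steady state, absorbed solar power + internal power = radiated power.
Absorbed: α·S·A_cross = 0.73·1770·9.450 = 12210 W (cross-section 2rL).
Total input = 12210 + 24600 = 36810 W.
Radiated: εσ·A_surf·T⁴ with A_surf = 2πrL = 29.69 m².
T⁴ = 36810/(0.73·5.67×10⁻⁸·29.69) = 2.996×10¹⁰ K⁴.

T ≈ 416 K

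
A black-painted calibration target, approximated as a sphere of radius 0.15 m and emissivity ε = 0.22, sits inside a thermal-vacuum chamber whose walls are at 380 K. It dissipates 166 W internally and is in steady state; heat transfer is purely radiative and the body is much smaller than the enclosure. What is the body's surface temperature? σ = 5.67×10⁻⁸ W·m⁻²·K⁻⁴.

T ≈ 510 K

For a small grey body in a large enclosure, net radiated power = εσA(T⁴ − T_w⁴).
Steady state: P = εσA(T⁴ − T_w⁴) with A = 4πr² = 0.2827 m².
T⁴ = P/(εσA) + T_w⁴ = 166/(0.22·5.67×10⁻⁸·0.2827) + (380)⁴
    = 4.707×10¹⁰ + 2.085×10¹⁰ = 6.792×10¹⁰ K⁴.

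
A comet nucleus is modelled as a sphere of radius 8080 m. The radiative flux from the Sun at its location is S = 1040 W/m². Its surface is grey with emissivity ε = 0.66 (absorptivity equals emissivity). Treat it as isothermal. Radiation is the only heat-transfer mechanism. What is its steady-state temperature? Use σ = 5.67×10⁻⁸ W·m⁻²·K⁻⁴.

T ≈ 260 K

At equilibrium, absorbed power = emitted power.
Absorbing cross-section = πr² = 2.051×10⁸ m²; emitting surface = 4πr² = 8.204×10⁸ m² (ratio 4).
εS·A_cross = εσ·A_surf·T⁴  ⇒  T⁴ = S/(4σ)   (ε cancels).
T⁴ = 1040/(4·5.67×10⁻⁸) = 4.586×10⁹ K⁴.
T = (4.586×10⁹)^(1/4).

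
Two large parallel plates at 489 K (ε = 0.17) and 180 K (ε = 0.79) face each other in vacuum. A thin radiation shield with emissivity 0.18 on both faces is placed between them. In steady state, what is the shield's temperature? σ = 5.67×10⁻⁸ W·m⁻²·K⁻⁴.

In steady state the net flux on the hot side equals that on the cold side.
σ(T₁⁴−T_s⁴)/D₁ = σ(T_s⁴−T₂⁴)/D₂, with D₁ = 1/ε₁+1/ε_s−1 = 10.44, D₂ = 1/ε_s+1/ε₂−1 = 5.821.
Solve for T_s⁴: T_s⁴ = (D₂·T₁⁴ + D₁·T₂⁴)/(D₁+D₂) = 2.115×10¹⁰ K⁴.

T_s ≈ 381 K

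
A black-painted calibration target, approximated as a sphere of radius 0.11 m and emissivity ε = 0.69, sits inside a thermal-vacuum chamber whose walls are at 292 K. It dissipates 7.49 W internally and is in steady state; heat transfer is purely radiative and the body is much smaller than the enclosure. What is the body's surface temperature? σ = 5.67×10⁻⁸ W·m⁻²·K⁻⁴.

For a small grey body in a large enclosure, net radiated power = εσA(T⁴ − T_w⁴).
Steady state: P = εσA(T⁴ − T_w⁴) with A = 4πr² = 0.1521 m².
T⁴ = P/(εσA) + T_w⁴ = 7.49/(0.69·5.67×10⁻⁸·0.1521) + (292)⁴
    = 1.259×10⁹ + 7.270×10⁹ = 8.529×10⁹ K⁴.

T ≈ 304 K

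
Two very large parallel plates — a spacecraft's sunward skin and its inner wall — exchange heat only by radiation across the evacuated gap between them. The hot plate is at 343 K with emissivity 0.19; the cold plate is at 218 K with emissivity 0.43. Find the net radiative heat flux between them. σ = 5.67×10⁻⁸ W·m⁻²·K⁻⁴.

For two infinite grey parallel plates, q = σ(T₁⁴ − T₂⁴)/(1/ε₁ + 1/ε₂ − 1).
T₁⁴ − T₂⁴ = 1.384×10¹⁰ − 2.259×10⁹ = 1.158×10¹⁰ K⁴.
1/ε₁ + 1/ε₂ − 1 = 5.263 + 2.326 − 1 = 6.589.
q = 5.67×10⁻⁸ × 1.158×10¹⁰ / 6.589.

q ≈ 99.7 W/m²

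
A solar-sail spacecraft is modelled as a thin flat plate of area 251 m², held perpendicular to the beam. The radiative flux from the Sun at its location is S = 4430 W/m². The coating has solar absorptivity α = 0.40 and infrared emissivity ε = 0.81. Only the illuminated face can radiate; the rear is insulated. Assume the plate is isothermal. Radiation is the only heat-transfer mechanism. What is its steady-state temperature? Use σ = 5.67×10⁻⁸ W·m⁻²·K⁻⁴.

T ≈ 443 K

At equilibrium, absorbed power = emitted power.
Absorbing cross-section = A = 251.0 m²; emitting surface = A = 251.0 m² (ratio 1).
αS·A_cross = εσ·A_surf·T⁴  ⇒  T⁴ = αS/(ε·1σ).
T⁴ = 0.400·4430/(0.81·1·5.67×10⁻⁸) = 3.858×10¹⁰ K⁴.
T = (3.858×10¹⁰)^(1/4).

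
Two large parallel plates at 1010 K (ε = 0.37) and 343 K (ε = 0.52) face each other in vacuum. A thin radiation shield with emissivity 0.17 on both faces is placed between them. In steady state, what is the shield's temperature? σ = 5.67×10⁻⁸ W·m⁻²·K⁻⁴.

In steady state the net flux on the hot side equals that on the cold side.
σ(T₁⁴−T_s⁴)/D₁ = σ(T_s⁴−T₂⁴)/D₂, with D₁ = 1/ε₁+1/ε_s−1 = 7.585, D₂ = 1/ε_s+1/ε₂−1 = 6.805.
Solve for T_s⁴: T_s⁴ = (D₂·T₁⁴ + D₁·T₂⁴)/(D₁+D₂) = 4.994×10¹¹ K⁴.

T_s ≈ 841 K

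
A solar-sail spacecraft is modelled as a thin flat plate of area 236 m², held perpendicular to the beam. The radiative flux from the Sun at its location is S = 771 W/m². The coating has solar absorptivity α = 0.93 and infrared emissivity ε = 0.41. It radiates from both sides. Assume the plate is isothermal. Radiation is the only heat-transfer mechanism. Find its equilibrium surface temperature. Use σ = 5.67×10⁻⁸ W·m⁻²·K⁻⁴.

T ≈ 352 K

At equilibrium, absorbed power = emitted power.
Absorbing cross-section = A = 236.0 m²; emitting surface = 2A = 472.0 m² (ratio 2).
αS·A_cross = εσ·A_surf·T⁴  ⇒  T⁴ = αS/(ε·2σ).
T⁴ = 0.930·771/(0.41·2·5.67×10⁻⁸) = 1.542×10¹⁰ K⁴.
T = (1.542×10¹⁰)^(1/4).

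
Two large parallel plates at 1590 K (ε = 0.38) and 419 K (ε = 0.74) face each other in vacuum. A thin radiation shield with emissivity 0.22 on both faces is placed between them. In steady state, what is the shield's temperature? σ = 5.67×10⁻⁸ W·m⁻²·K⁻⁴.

T_s ≈ 1300 K

In steady state the net flux on the hot side equals that on the cold side.
σ(T₁⁴−T_s⁴)/D₁ = σ(T_s⁴−T₂⁴)/D₂, with D₁ = 1/ε₁+1/ε_s−1 = 6.177, D₂ = 1/ε_s+1/ε₂−1 = 4.897.
Solve for T_s⁴: T_s⁴ = (D₂·T₁⁴ + D₁·T₂⁴)/(D₁+D₂) = 2.843×10¹² K⁴.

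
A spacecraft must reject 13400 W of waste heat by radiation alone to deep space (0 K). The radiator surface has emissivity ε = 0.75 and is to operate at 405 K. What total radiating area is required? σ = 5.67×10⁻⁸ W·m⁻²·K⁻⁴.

P = εσA T⁴ ⇒ A = P/(εσT⁴).
T⁴ = 2.690×10¹⁰ K⁴.
A = 13400/(0.75 × 5.67×10⁻⁸ × 2.690×10¹⁰).

A ≈ 11.7 m²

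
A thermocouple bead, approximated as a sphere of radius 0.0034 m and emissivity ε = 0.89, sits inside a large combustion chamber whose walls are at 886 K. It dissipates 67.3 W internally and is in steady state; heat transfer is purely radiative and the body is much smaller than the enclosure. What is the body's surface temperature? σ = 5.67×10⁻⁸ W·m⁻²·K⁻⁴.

T ≈ 1770 K

For a small grey body in a large enclosure, net radiated power = εσA(T⁴ − T_w⁴).
Steady state: P = εσA(T⁴ − T_w⁴) with A = 4πr² = 1.453×10⁻⁴ m².
T⁴ = P/(εσA) + T_w⁴ = 67.3/(0.89·5.67×10⁻⁸·1.453×10⁻⁴) + (886)⁴
    = 9.181×10¹² + 6.162×10¹¹ = 9.797×10¹² K⁴.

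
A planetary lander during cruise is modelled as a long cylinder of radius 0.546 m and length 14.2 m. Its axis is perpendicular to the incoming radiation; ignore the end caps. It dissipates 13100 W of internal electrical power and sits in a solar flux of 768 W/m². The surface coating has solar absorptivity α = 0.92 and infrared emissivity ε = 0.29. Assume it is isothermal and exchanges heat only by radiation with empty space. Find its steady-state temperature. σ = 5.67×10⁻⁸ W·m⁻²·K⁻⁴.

At steady state, absorbed solar power + internal power = radiated power.
Absorbed: α·S·A_cross = 0.92·768·15.51 = 10960 W (cross-section 2rL).
Total input = 10960 + 13100 = 24060 W.
Radiated: εσ·A_surf·T⁴ with A_surf = 2πrL = 48.71 m².
T⁴ = 24060/(0.29·5.67×10⁻⁸·48.71) = 3.003×10¹⁰ K⁴.

T ≈ 416 K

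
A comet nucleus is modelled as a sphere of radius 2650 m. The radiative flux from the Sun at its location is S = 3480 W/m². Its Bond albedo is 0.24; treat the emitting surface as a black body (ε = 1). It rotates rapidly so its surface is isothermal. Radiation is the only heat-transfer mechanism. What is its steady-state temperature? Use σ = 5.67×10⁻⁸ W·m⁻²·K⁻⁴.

At equilibrium, absorbed power = emitted power.
Absorbing cross-section = πr² = 2.206×10⁷ m²; emitting surface = 4πr² = 8.825×10⁷ m² (ratio 4).
(1−a)S·A_cross = εσ·A_surf·T⁴  ⇒  T⁴ = (1−a)S/(4σ).
T⁴ = 0.760·3480/(4·5.67×10⁻⁸) = 1.166×10¹⁰ K⁴.
T = (1.166×10¹⁰)^(1/4).

T ≈ 329 K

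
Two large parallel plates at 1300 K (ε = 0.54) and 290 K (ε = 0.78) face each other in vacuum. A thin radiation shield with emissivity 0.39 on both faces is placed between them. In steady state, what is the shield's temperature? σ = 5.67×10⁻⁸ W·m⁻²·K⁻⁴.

In steady state the net flux on the hot side equals that on the cold side.
σ(T₁⁴−T_s⁴)/D₁ = σ(T_s⁴−T₂⁴)/D₂, with D₁ = 1/ε₁+1/ε_s−1 = 3.416, D₂ = 1/ε_s+1/ε₂−1 = 2.846.
Solve for T_s⁴: T_s⁴ = (D₂·T₁⁴ + D₁·T₂⁴)/(D₁+D₂) = 1.302×10¹² K⁴.

T_s ≈ 1070 K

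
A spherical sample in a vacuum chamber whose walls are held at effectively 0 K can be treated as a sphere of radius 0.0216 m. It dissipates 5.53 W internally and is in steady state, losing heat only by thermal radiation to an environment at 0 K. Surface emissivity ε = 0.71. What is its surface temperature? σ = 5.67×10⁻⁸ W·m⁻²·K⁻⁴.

Steady state: internal power = radiated power, P = εσA T⁴.
Radiating area A = 4πr² = 0.005863 m².
T⁴ = P/(εσA) = 5.53/(0.71·5.67×10⁻⁸·0.005863) = 2.343×10¹⁰ K⁴.
T = (2.343×10¹⁰)^(1/4).

T ≈ 391 K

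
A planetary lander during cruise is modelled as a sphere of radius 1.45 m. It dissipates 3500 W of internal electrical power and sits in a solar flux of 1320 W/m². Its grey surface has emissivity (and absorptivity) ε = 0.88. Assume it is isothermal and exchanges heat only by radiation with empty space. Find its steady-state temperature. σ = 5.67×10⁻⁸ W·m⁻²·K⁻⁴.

At steady state, absorbed solar power + internal power = radiated power.
Absorbed: α·S·A_cross = 0.88·1320·6.605 = 7673 W (cross-section πr²).
Total input = 7673 + 3500 = 11170 W.
Radiated: εσ·A_surf·T⁴ with A_surf = 4πr² = 26.42 m².
T⁴ = 11170/(0.88·5.67×10⁻⁸·26.42) = 8.475×10⁹ K⁴.

T ≈ 303 K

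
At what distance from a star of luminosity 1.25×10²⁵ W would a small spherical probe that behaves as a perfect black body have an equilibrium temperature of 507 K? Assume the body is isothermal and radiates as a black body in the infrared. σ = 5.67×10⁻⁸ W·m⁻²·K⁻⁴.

d ≈ 8.15×10⁹ m

For an isothermal black-emitting sphere, (1−a)S·πr² = σ·4πr²·T⁴ ⇒ S = 4σT⁴/(1−a).
S = 4·5.67×10⁻⁸·(507)⁴/1.00 = 14990 W/m².
Flux falls as S = L/(4πd²), so d = √(L/(4πS)) = √(1.25×10²⁵/(4π·14990)).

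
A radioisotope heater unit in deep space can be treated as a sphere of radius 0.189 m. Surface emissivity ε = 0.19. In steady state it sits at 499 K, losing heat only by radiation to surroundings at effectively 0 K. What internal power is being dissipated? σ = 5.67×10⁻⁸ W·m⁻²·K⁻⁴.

Steady state: P = εσA T⁴.
A = 4πr² = 0.4489 m²; T⁴ = (499)⁴ = 6.200×10¹⁰ K⁴.
P = 0.19 × 5.67×10⁻⁸ × 0.4489 × 6.200×10¹⁰.

P ≈ 300 W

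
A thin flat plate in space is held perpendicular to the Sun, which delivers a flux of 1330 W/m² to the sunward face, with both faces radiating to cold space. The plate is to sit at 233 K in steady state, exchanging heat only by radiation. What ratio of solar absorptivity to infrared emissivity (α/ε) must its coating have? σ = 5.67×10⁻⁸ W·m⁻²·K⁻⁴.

α/ε ≈ 0.251

Balance: αS·A = εσ·2A·T⁴ ⇒ α/ε = 2σT⁴/S.
α/ε = 2·5.67×10⁻⁸·(233)⁴/1330 = 2·5.67×10⁻⁸·2.947×10⁹/1330.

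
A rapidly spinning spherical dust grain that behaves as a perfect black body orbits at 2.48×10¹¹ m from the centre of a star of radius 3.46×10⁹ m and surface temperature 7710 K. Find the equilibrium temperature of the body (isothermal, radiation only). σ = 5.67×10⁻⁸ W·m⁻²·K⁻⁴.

The star's surface emits σT_*⁴; at distance d the flux is S = σT_*⁴(R_*/d)².
S = 5.67×10⁻⁸·(7710)⁴·(3.46×10⁹/2.48×10¹¹)² = 39000 W/m².
For an isothermal sphere T⁴ = (1−a)S/(4σ) = 1.720×10¹¹ K⁴.

T ≈ 644 K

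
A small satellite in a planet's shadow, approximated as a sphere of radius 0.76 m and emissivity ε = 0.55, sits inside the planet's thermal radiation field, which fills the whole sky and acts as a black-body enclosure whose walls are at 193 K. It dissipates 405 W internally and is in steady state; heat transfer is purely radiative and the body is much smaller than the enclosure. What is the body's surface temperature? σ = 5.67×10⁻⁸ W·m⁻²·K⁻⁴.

T ≈ 237 K

For a small grey body in a large enclosure, net radiated power = εσA(T⁴ − T_w⁴).
Steady state: P = εσA(T⁴ − T_w⁴) with A = 4πr² = 7.258 m².
T⁴ = P/(εσA) + T_w⁴ = 405/(0.55·5.67×10⁻⁸·7.258) + (193)⁴
    = 1.789×10⁹ + 1.387×10⁹ = 3.177×10⁹ K⁴.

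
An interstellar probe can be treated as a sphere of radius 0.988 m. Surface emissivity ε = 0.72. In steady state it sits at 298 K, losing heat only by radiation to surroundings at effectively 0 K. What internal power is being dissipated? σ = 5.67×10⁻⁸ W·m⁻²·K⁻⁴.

P ≈ 3950 W

Steady state: P = εσA T⁴.
A = 4πr² = 12.27 m²; T⁴ = (298)⁴ = 7.886×10⁹ K⁴.
P = 0.72 × 5.67×10⁻⁸ × 12.27 × 7.886×10⁹.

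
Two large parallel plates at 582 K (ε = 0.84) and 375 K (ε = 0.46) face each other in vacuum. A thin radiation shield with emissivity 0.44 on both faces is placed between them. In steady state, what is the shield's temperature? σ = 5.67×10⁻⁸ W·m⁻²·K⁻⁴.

In steady state the net flux on the hot side equals that on the cold side.
σ(T₁⁴−T_s⁴)/D₁ = σ(T_s⁴−T₂⁴)/D₂, with D₁ = 1/ε₁+1/ε_s−1 = 2.463, D₂ = 1/ε_s+1/ε₂−1 = 3.447.
Solve for T_s⁴: T_s⁴ = (D₂·T₁⁴ + D₁·T₂⁴)/(D₁+D₂) = 7.516×10¹⁰ K⁴.

T_s ≈ 524 K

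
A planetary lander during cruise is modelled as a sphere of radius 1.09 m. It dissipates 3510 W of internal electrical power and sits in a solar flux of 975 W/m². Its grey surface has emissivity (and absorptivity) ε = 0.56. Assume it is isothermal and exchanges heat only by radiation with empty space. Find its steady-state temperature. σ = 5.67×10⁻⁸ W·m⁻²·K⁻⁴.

At steady state, absorbed solar power + internal power = radiated power.
Absorbed: α·S·A_cross = 0.56·975·3.733 = 2038 W (cross-section πr²).
Total input = 2038 + 3510 = 5548 W.
Radiated: εσ·A_surf·T⁴ with A_surf = 4πr² = 14.93 m².
T⁴ = 5548/(0.56·5.67×10⁻⁸·14.93) = 1.170×10¹⁰ K⁴.

T ≈ 329 K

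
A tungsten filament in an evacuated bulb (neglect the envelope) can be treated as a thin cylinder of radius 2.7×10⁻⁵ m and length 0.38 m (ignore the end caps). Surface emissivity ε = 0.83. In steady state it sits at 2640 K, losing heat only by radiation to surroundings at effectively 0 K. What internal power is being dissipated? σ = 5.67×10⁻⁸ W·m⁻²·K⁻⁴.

P ≈ 147 W

Steady state: P = εσA T⁴.
A = 2πrL = 6.447×10⁻⁵ m²; T⁴ = (2640)⁴ = 4.858×10¹³ K⁴.
P = 0.83 × 5.67×10⁻⁸ × 6.447×10⁻⁵ × 4.858×10¹³.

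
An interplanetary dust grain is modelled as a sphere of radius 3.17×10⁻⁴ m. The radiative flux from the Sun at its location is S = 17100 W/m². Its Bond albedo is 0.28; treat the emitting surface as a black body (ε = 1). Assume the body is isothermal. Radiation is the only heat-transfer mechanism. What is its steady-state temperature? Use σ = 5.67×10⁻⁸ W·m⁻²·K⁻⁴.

At equilibrium, absorbed power = emitted power.
Absorbing cross-section = πr² = 3.157×10⁻⁷ m²; emitting surface = 4πr² = 1.263×10⁻⁶ m² (ratio 4).
(1−a)S·A_cross = εσ·A_surf·T⁴  ⇒  T⁴ = (1−a)S/(4σ).
T⁴ = 0.720·17100/(4·5.67×10⁻⁸) = 5.429×10¹⁰ K⁴.
T = (5.429×10¹⁰)^(1/4).

T ≈ 483 K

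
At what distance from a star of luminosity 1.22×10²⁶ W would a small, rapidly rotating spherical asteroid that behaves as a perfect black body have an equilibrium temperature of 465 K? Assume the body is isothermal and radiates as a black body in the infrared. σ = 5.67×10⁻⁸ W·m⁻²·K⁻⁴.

d ≈ 3.03×10¹⁰ m

For an isothermal black-emitting sphere, (1−a)S·πr² = σ·4πr²·T⁴ ⇒ S = 4σT⁴/(1−a).
S = 4·5.67×10⁻⁸·(465)⁴/1.00 = 10600 W/m².
Flux falls as S = L/(4πd²), so d = √(L/(4πS)) = √(1.22×10²⁶/(4π·10600)).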